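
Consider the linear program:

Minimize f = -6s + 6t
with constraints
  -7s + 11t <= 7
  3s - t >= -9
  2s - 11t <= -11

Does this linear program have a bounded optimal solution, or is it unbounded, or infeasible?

From the feasible point (4/5, 63/55), moving in the direction (11, 7) keeps every constraint satisfied while f decreases without bound.

unbounded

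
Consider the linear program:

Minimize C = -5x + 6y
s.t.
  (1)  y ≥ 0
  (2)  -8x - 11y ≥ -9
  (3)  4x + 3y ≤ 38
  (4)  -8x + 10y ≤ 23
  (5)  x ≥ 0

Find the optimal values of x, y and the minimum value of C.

Extreme points and C = -5x + 6y:
  (9/8, 0) → C = -45/8
  (0, 0) → C = 0
  (0, 9/11) → C = 54/11

At the optimal vertex, y = 0 and -8x - 11y = -9.
Solving simultaneously gives x = 9/8, y = 0.

x = 9/8, y = 0, minimum C = -45/8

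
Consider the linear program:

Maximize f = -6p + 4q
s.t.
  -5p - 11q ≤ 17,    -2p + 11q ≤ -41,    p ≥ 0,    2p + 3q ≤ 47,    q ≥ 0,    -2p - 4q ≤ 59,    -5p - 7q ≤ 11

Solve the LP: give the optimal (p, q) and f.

Corner points and f = -6p + 4q:
  (160/7, 3/7) → f = -948/7
  (41/2, 0) → f = -123
  (47/2, 0) → f = -141

At the optimal vertex, -2p + 11q = -41 and q = 0.
Solving simultaneously gives p = 41/2, q = 0.

p = 41/2, q = 0, maximum f = -123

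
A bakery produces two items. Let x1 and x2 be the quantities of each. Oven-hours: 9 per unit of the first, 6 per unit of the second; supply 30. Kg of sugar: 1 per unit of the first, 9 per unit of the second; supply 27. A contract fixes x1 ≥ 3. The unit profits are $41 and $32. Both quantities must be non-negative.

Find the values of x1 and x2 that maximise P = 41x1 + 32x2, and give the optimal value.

x1 = 3, x2 = 1/2, maximum P = 139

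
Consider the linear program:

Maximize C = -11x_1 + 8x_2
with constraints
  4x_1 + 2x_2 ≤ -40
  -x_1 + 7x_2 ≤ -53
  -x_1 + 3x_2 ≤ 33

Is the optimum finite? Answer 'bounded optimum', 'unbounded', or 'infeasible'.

unbounded

From the feasible point (-29/5, -42/5), moving in the direction (-3, -1) keeps every constraint satisfied while C increases without bound.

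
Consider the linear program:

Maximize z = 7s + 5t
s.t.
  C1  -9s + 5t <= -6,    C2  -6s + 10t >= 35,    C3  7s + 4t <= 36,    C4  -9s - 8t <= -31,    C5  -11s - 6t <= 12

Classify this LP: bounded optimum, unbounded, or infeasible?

infeasible

The boundaries -9s + 5t = -6 and -6s + 10t = 35 meet at (47/12, 117/20), but that point violates 7s + 4t ≤ 36. Every candidate vertex is excluded by some other constraint, so the feasible region is empty.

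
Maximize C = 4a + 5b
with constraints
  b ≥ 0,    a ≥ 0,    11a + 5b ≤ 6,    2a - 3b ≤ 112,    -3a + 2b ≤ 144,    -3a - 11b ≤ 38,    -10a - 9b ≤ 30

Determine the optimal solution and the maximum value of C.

a = 0, b = 6/5, maximum C = 6

Feasible corners and C = 4a + 5b:
  (0, 0) → C = 0
  (6/11, 0) → C = 24/11
  (0, 6/5) → C = 6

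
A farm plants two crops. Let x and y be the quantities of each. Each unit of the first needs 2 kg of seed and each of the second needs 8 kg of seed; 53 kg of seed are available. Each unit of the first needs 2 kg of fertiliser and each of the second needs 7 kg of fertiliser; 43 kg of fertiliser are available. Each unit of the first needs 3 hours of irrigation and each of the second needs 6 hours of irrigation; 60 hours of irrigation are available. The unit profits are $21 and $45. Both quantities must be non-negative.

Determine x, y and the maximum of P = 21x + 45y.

x = 18, y = 1, maximum P = 423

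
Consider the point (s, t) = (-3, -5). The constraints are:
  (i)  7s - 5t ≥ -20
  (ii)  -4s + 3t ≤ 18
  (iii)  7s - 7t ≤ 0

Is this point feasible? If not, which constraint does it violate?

Constraint (iii): 7s - 7t = 14, which is not ≤ 0. All other constraints are satisfied.

not feasible — violates (iii)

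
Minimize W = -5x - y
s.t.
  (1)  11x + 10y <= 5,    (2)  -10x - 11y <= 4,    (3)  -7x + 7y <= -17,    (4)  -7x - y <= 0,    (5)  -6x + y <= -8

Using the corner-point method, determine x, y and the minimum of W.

Extreme points and W = -5x - y:
  (95/21, -94/21) → W = -127/7
  (205/147, -152/147) → W = -291/49
  (21/19, -26/19) → W = -79/19
  (39/35, -46/35) → W = -149/35

The binding constraints are 11x + 10y = 5 and -10x - 11y = 4.
Solving simultaneously gives x = 95/21, y = -94/21.

x = 95/21, y = -94/21, minimum W = -127/7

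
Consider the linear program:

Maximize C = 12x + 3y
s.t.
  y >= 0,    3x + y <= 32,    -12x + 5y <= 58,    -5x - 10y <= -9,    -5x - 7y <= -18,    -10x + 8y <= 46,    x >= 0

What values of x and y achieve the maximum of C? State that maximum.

x = 32/3, y = 0, maximum C = 128

Feasible corners and C = 12x + 3y:
  (32/3, 0) → C = 128
  (18/5, 0) → C = 216/5
  (105/17, 229/17) → C = 1947/17
  (0, 18/7) → C = 54/7
  (0, 23/4) → C = 69/4

The binding constraints are y = 0 and 3x + y = 32.
Solving simultaneously gives x = 32/3, y = 0.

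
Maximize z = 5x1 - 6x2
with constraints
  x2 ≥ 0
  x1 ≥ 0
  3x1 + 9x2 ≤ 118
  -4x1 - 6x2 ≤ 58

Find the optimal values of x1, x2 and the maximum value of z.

Corner points and z = 5x1 - 6x2:
  (0, 0) → z = 0
  (118/3, 0) → z = 590/3
  (0, 118/9) → z = -236/3

x1 = 118/3, x2 = 0, maximum z = 590/3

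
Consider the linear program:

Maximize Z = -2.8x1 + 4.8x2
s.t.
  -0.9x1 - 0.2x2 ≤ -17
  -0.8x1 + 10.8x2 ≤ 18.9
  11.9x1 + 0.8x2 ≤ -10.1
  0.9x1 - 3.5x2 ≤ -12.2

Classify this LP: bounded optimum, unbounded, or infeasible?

infeasible

The boundaries -0.9x1 - 0.2x2 = -17 and 11.9x1 + 0.8x2 = -10.1 meet at (-781/83, 21139/166), but that point violates -0.8x1 + 10.8x2 ≤ 18.9. Every candidate vertex is excluded by some other constraint, so the feasible region is empty.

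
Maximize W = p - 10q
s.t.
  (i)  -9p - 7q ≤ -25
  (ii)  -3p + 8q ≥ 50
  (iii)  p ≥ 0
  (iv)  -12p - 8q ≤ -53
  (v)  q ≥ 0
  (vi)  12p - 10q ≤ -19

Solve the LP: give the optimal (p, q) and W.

Corner points and W = p - 10q:
  (1/5, 253/40) → W = -1261/20
  (58/11, 181/22) → W = -77
  (0, 53/8) → W = -265/4
The feasible region is unbounded (it extends along (0, 1), (5, 6)), but W strictly decreases along every unbounded feasible direction, so there is no improving ray and the maximum is attained at a vertex.

The binding constraints are -3p + 8q = 50 and -12p - 8q = -53.
Solving simultaneously gives p = 1/5, q = 253/40.

p = 1/5, q = 253/40, maximum W = -1261/20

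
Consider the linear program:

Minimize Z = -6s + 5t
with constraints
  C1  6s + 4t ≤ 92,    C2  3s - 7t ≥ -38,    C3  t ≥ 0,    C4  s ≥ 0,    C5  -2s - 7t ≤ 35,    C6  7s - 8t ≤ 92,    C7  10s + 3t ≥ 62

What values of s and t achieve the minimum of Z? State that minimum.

s = 276/19, t = 23/19, minimum Z = -1541/19

Feasible corners and Z = -6s + 5t:
  (82/9, 28/3) → Z = -8
  (276/19, 23/19) → Z = -1541/19
  (320/79, 566/79) → Z = 910/79
  (92/7, 0) → Z = -552/7
  (31/5, 0) → Z = -186/5

At the optimal vertex, 6s + 4t = 92 and 7s - 8t = 92.
Solving simultaneously gives s = 276/19, t = 23/19.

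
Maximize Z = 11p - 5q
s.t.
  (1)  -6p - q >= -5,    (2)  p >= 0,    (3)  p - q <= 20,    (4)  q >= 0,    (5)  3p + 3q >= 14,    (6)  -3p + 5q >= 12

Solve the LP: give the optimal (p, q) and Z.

p = 1/15, q = 23/5, maximum Z = -334/15

Feasible corners and Z = 11p - 5q:
  (0, 5) → Z = -25
  (1/15, 23/5) → Z = -334/15
  (0, 14/3) → Z = -70/3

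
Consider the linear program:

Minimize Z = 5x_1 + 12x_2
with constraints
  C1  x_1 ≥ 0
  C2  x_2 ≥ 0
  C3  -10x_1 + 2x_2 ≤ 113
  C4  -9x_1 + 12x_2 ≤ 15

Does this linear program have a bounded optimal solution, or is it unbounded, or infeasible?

Feasible corners and Z = 5x_1 + 12x_2:
  (0, 0) → Z = 0
  (0, 5/4) → Z = 15
The feasible region has finitely many vertices and no improving ray; the minimum is 0 at (0, 0).

bounded optimum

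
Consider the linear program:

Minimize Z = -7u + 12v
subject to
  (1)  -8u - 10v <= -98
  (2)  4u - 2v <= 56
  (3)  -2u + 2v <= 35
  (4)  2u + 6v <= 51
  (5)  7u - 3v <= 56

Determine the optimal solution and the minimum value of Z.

u = 427/47, v = 119/47, minimum Z = -1561/47

Vertices and Z = -7u + 12v:
  (39/14, 53/7) → Z = 999/14
  (427/47, 119/47) → Z = -1561/47
  (163/16, 245/48) → Z = -161/16

The binding constraints are -8u - 10v = -98 and 7u - 3v = 56.
Solving simultaneously gives u = 427/47, v = 119/47.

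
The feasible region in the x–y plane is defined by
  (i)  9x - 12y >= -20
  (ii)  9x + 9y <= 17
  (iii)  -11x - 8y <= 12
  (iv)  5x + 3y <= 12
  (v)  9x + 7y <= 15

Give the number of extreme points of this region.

Of the 10 pairwise boundary intersections, those satisfying every inequality are:
  (8/63, 37/21)
  (-76/51, 28/51)
  (8/9, 1)
  (132/7, -192/7)
  (39/8, -33/8)

5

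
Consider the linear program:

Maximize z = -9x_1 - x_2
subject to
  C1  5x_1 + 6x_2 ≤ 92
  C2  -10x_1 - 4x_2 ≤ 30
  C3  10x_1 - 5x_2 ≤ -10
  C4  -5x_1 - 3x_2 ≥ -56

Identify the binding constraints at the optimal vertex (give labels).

Extreme points and z = -9x_1 - x_2:
  (-137/10, 107/4) → z = 1931/20
  (4, 12) → z = -48
  (-19/9, -20/9) → z = 191/9
  (50/11, 122/11) → z = -52

The maximum is at (-137/10, 107/4). Substituting into each constraint, equality holds for C1 and C2; the remaining constraints have slack.

C1 and C2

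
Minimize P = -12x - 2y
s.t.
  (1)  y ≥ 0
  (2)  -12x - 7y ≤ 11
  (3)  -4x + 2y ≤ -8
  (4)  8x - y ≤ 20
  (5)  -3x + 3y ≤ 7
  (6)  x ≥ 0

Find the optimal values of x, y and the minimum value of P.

x = 8/3, y = 4/3, minimum P = -104/3

Corner points and P = -12x - 2y:
  (2, 0) → P = -24
  (5/2, 0) → P = -30
  (8/3, 4/3) → P = -104/3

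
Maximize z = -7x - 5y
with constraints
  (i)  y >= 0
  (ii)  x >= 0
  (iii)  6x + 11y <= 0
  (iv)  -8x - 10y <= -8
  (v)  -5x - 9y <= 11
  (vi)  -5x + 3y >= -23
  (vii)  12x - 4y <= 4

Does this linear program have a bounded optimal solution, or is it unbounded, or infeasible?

infeasible

The boundaries y = 0 and x = 0 meet at (0, 0), but that point violates -8x - 10y ≤ -8. Every candidate vertex is excluded by some other constraint, so the feasible region is empty.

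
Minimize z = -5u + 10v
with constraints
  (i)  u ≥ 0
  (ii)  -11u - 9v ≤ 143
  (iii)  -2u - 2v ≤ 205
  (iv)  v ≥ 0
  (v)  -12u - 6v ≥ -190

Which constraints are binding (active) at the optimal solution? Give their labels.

(iv) and (v)

Extreme points and z = -5u + 10v:
  (0, 0) → z = 0
  (0, 95/3) → z = 950/3
  (95/6, 0) → z = -475/6

The minimum is at (95/6, 0). Substituting into each constraint, equality holds for (iv) and (v); the remaining constraints have slack.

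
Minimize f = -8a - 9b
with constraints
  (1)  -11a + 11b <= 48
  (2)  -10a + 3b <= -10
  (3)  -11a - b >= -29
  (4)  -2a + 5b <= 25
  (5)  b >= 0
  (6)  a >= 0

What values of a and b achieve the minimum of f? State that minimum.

Feasible corners and f = -8a - 9b:
  (97/43, 180/43) → f = -2396/43
  (1, 0) → f = -8
  (29/11, 0) → f = -232/11

The optimum lies where -10a + 3b = -10 and -11a - b = -29.
Solving simultaneously gives a = 97/43, b = 180/43.

a = 97/43, b = 180/43, minimum f = -2396/43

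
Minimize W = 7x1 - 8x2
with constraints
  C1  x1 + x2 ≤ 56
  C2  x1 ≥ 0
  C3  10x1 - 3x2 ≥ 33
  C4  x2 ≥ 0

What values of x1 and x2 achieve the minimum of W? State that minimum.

Extreme points and W = 7x1 - 8x2:
  (201/13, 527/13) → W = -2809/13
  (56, 0) → W = 392
  (33/10, 0) → W = 231/10

The optimum lies where x1 + x2 = 56 and 10x1 - 3x2 = 33.
Solving simultaneously gives x1 = 201/13, x2 = 527/13.

x1 = 201/13, x2 = 527/13, minimum W = -2809/13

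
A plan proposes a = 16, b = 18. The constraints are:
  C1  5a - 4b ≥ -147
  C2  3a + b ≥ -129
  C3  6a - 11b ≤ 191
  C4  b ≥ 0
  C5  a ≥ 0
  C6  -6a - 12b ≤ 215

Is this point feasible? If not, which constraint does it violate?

C1: 8 ≥ -147 ✓
C2: 66 ≥ -129 ✓
C3: -102 ≤ 191 ✓
C4: 18 ≥ 0 ✓
C5: 16 ≥ 0 ✓
C6: -312 ≤ 215 ✓

feasible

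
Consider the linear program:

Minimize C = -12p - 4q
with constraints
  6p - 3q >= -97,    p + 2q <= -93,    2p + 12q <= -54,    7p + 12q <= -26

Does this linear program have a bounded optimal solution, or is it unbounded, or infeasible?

From the feasible point (-473/15, -461/15), moving in the direction (12, -7) keeps every constraint satisfied while C decreases without bound.

unbounded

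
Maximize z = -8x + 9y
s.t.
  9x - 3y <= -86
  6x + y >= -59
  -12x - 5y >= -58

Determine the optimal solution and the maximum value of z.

The binding constraints are 6x + y = -59 and -12x - 5y = -58.
Solving simultaneously gives x = -353/18, y = 176/3.

x = -353/18, y = 176/3, maximum z = 6164/9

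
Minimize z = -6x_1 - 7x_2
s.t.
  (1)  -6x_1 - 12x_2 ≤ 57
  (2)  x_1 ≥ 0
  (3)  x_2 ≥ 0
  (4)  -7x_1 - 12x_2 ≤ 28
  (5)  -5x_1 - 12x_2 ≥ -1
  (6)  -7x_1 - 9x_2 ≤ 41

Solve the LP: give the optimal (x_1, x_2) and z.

x_1 = 1/5, x_2 = 0, minimum z = -6/5

At the optimal vertex, x_2 = 0 and -5x_1 - 12x_2 = -1.
Solving simultaneously gives x_1 = 1/5, x_2 = 0.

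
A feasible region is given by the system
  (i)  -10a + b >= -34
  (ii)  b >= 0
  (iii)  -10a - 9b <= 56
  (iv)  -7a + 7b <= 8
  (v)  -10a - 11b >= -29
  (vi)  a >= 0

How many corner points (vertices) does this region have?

Intersecting each pair of boundary lines and keeping only the points that satisfy every inequality leaves:
  (29/10, 0)
  (0, 0)
  (115/147, 283/147)
  (0, 8/7)

4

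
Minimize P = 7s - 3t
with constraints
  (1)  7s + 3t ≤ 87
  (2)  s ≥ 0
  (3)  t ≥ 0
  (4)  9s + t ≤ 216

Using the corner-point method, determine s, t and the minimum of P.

s = 0, t = 29, minimum P = -87

Vertices and P = 7s - 3t:
  (0, 29) → P = -87
  (87/7, 0) → P = 87
  (0, 0) → P = 0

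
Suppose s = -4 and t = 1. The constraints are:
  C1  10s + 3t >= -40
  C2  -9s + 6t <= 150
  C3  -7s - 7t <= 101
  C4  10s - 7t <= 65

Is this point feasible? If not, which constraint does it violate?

C1: -37 ≥ -40 ✓
C2: 42 ≤ 150 ✓
C3: 21 ≤ 101 ✓
C4: -47 ≤ 65 ✓

feasible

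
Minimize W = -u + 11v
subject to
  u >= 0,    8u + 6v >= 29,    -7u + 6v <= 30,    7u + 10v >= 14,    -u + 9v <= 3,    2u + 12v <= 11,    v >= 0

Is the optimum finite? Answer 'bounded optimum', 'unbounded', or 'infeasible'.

Vertices and W = -u + 11v:
  (47/14, 5/14) → W = 4/7
  (29/8, 0) → W = -29/8
  (11/2, 0) → W = -11/2
The feasible region has finitely many vertices and no improving ray; the minimum is -11/2 at (11/2, 0).

bounded optimum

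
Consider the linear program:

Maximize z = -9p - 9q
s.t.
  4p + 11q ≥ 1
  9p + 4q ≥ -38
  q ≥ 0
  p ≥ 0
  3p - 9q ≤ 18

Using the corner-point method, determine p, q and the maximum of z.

The feasible region is unbounded (it extends along (0, 1), (3, 1)), but z strictly decreases along every unbounded feasible direction, so there is no improving ray and the maximum is attained at a vertex.

p = 0, q = 1/11, maximum z = -9/11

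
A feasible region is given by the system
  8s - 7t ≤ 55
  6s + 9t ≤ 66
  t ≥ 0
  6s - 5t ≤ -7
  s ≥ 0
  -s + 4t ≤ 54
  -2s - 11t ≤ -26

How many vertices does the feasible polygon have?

Of the 21 pairwise boundary intersections, those satisfying every inequality are:
  (89/28, 73/14)
  (0, 22/3)
  (53/76, 85/38)
  (0, 26/11)

4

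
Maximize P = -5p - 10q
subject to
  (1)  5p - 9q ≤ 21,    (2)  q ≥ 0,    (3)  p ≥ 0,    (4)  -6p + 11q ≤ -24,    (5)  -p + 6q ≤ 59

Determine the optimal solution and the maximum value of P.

Extreme points and P = -5p - 10q:
  (21/5, 0) → P = -21
  (15, 6) → P = -135
  (4, 0) → P = -20

The binding constraints are q = 0 and -6p + 11q = -24.
Solving simultaneously gives p = 4, q = 0.

p = 4, q = 0, maximum P = -20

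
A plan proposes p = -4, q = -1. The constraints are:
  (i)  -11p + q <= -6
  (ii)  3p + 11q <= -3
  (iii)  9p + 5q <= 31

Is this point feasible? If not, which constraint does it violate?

Constraint (i): -11p + q = 43, which is not ≤ -6. All other constraints are satisfied.

not feasible — violates (i)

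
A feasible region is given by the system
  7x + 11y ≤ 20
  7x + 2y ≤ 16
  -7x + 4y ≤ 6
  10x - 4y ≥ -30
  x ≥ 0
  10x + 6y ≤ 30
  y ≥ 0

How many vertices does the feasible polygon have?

The feasible vertices (each the meet of two boundaries and inside every other half-plane) are:
  (136/63, 4/9)
  (2/15, 26/15)
  (16/7, 0)
  (0, 3/2)
  (0, 0)

5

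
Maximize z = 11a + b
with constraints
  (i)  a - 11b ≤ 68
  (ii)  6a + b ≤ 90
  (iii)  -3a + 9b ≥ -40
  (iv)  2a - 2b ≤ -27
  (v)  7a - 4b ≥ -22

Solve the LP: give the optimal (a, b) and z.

Corner points and z = 11a + b:
  (153/14, 171/7) → z = 2025/14
  (338/31, 762/31) → z = 4480/31
  (32/3, 145/6) → z = 283/2

At the optimal vertex, 6a + b = 90 and 2a - 2b = -27.
Solving simultaneously gives a = 153/14, b = 171/7.

a = 153/14, b = 171/7, maximum z = 2025/14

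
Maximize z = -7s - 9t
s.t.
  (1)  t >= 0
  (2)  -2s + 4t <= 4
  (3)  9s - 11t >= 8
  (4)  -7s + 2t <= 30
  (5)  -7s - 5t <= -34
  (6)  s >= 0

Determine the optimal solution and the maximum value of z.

s = 34/7, t = 0, maximum z = -34

The feasible region is unbounded (it extends along (2, 1), (1, 0)), but z strictly decreases along every unbounded feasible direction, so there is no improving ray and the maximum is attained at a vertex.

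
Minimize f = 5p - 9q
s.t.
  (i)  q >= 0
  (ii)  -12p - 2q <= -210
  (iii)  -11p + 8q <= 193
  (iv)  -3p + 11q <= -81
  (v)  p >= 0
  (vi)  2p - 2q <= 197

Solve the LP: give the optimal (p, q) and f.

p = 27, q = 0, minimum f = 135

Corner points and f = 5p - 9q:
  (27, 0) → f = 135
  (197/2, 0) → f = 985/2
  (2005/16, 429/16) → f = 1541/4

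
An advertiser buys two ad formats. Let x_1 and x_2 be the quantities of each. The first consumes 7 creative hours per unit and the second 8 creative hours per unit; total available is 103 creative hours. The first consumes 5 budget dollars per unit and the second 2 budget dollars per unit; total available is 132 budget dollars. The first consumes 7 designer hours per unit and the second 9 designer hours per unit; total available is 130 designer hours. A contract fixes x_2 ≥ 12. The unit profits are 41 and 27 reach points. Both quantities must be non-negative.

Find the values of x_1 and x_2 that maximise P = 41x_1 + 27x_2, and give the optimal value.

Extreme points and P = 41x_1 + 27x_2:
  (0, 103/8) → P = 2781/8
  (0, 12) → P = 324
  (1, 12) → P = 365

x_1 = 1, x_2 = 12, maximum P = 365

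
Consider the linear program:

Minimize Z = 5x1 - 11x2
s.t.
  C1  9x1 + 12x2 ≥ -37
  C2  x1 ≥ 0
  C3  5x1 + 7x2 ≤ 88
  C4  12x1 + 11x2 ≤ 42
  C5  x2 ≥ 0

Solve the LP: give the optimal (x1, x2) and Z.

Extreme points and Z = 5x1 - 11x2:
  (0, 42/11) → Z = -42
  (0, 0) → Z = 0
  (7/2, 0) → Z = 35/2

The binding constraints are x1 = 0 and 12x1 + 11x2 = 42.
Solving simultaneously gives x1 = 0, x2 = 42/11.

x1 = 0, x2 = 42/11, minimum Z = -42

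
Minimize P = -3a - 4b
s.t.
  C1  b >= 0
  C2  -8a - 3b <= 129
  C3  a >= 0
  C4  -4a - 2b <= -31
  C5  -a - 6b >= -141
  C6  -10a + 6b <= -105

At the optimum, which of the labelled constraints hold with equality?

C1 and C5

Corner points and P = -3a - 4b:
  (141, 0) → P = -423
  (21/2, 0) → P = -63/2
  (246/11, 435/22) → P = -1608/11

The minimum is at (141, 0). Substituting into each constraint, equality holds for C1 and C5; the remaining constraints have slack.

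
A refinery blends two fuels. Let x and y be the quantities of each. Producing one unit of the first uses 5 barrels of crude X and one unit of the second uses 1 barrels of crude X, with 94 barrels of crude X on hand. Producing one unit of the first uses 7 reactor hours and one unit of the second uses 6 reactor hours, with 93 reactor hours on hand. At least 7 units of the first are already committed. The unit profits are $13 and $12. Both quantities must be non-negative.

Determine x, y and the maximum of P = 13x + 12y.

x = 7, y = 22/3, maximum P = 179

Vertices and P = 13x + 12y:
  (93/7, 0) → P = 1209/7
  (7, 0) → P = 91
  (7, 22/3) → P = 179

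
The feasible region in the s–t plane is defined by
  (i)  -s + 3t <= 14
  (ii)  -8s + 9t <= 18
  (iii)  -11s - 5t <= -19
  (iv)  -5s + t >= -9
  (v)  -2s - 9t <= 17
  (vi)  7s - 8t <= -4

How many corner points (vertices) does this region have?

4

The feasible vertices (each the meet of two boundaries and inside every other half-plane) are:
  (81/139, 350/139)
  (99/37, 162/37)
  (44/41, 59/41)
  (76/33, 83/33)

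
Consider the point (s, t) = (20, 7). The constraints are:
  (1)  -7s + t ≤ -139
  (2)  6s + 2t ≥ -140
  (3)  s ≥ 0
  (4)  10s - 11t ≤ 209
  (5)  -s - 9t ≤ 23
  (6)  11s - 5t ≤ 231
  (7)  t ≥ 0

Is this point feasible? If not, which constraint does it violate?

Constraint (1): -7s + t = -133, which is not ≤ -139. All other constraints are satisfied.

not feasible — violates (1)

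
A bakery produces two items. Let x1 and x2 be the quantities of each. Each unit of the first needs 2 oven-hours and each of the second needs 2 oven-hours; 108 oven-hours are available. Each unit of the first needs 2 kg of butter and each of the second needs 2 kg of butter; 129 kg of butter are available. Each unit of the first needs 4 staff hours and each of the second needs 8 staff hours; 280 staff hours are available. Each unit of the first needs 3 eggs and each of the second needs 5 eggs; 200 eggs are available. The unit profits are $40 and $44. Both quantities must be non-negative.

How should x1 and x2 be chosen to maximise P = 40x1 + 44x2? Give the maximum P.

Vertices and P = 40x1 + 44x2:
  (0, 0) → P = 0
  (0, 35) → P = 1540
  (54, 0) → P = 2160
  (38, 16) → P = 2224

x1 = 38, x2 = 16, maximum P = 2224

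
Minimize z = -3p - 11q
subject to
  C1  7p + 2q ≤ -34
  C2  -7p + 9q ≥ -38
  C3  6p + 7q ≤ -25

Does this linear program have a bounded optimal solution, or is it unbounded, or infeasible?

From the feasible point (-230/77, -72/11), moving in the direction (-7, 6) keeps every constraint satisfied while z decreases without bound.

unbounded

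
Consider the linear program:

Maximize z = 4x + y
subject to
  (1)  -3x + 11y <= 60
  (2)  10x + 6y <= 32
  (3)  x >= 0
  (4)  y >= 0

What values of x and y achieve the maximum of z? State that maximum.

Vertices and z = 4x + y:
  (0, 16/3) → z = 16/3
  (16/5, 0) → z = 64/5
  (0, 0) → z = 0

x = 16/5, y = 0, maximum z = 64/5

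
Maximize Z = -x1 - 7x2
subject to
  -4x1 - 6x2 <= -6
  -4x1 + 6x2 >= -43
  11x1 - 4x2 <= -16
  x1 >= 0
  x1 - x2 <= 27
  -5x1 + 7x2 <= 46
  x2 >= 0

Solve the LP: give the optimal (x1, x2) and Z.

Extreme points and Z = -x1 - 7x2:
  (0, 4) → Z = -28
  (24/19, 142/19) → Z = -1018/19
  (0, 46/7) → Z = -46

x1 = 0, x2 = 4, maximum Z = -28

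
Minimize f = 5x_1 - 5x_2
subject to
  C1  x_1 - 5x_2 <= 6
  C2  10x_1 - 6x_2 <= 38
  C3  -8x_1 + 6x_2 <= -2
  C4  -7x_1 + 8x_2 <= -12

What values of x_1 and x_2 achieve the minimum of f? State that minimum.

x_1 = 4/9, x_2 = -10/9, minimum f = 70/9

Corner points and f = 5x_1 - 5x_2:
  (7/2, -1/2) → f = 20
  (4/9, -10/9) → f = 70/9
  (116/19, 73/19) → f = 215/19

The binding constraints are x_1 - 5x_2 = 6 and -7x_1 + 8x_2 = -12.
Solving simultaneously gives x_1 = 4/9, x_2 = -10/9.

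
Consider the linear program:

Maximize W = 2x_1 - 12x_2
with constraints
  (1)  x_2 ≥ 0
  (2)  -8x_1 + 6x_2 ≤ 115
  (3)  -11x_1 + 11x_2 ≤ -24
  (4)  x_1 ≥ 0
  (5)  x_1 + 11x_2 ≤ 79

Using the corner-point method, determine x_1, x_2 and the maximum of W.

x_1 = 79, x_2 = 0, maximum W = 158

Feasible corners and W = 2x_1 - 12x_2:
  (24/11, 0) → W = 48/11
  (79, 0) → W = 158
  (103/12, 845/132) → W = -3937/66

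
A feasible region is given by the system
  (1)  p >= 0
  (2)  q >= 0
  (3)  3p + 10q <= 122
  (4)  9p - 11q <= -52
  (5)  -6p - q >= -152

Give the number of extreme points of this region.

Intersecting each pair of boundary lines and keeping only the points that satisfy every inequality leaves:
  (0, 61/5)
  (0, 52/11)
  (274/41, 418/41)

3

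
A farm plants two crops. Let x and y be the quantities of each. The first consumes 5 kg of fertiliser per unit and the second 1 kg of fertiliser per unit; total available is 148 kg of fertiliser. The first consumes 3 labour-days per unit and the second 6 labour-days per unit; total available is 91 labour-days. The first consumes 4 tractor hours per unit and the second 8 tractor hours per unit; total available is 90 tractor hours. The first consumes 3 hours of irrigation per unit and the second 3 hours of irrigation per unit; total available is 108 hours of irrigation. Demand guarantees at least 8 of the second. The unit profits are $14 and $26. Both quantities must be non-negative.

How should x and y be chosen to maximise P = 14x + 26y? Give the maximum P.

Corner points and P = 14x + 26y:
  (0, 45/4) → P = 585/2
  (0, 8) → P = 208
  (13/2, 8) → P = 299

x = 13/2, y = 8, maximum P = 299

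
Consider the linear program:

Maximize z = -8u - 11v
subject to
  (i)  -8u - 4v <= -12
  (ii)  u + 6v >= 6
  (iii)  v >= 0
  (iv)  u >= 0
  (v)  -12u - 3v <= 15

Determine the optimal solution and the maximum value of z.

u = 12/11, v = 9/11, maximum z = -195/11

Extreme points and z = -8u - 11v:
  (12/11, 9/11) → z = -195/11
  (0, 3) → z = -33
  (6, 0) → z = -48
The feasible region is unbounded (it extends along (0, 1), (1, 0)), but z strictly decreases along every unbounded feasible direction, so there is no improving ray and the maximum is attained at a vertex.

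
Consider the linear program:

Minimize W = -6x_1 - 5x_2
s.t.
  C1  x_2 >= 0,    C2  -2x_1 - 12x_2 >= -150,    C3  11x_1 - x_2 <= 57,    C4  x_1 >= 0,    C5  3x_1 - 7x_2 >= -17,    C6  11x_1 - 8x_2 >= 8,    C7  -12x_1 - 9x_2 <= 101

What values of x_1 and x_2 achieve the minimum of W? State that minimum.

x_1 = 208/37, x_2 = 179/37, minimum W = -2143/37

Vertices and W = -6x_1 - 5x_2:
  (57/11, 0) → W = -342/11
  (8/11, 0) → W = -48/11
  (208/37, 179/37) → W = -2143/37
  (192/53, 211/53) → W = -2207/53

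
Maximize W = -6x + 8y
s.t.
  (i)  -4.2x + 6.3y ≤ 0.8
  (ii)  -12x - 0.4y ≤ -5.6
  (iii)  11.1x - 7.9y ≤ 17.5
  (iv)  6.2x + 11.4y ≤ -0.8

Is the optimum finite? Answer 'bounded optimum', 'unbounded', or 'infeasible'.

bounded optimum

Corner points and W = -6x + 8y:
  (427/827, -1232/827) → W = -12418/827
  (802/1679, -554/1679) → W = -9244/1679
  (9659/8776, -5869/8776) → W = -52453/4388
The feasible region has finitely many vertices and no improving ray; the maximum is -9244/1679 at (802/1679, -554/1679).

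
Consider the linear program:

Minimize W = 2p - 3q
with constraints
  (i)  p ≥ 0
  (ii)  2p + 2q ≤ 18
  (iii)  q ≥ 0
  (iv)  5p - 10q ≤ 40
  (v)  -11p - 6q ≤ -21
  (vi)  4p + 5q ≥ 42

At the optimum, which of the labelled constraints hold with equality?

Feasible corners and W = 2p - 3q:
  (0, 9) → W = -27
  (0, 42/5) → W = -126/5
  (3, 6) → W = -12

The minimum is at (0, 9). Substituting into each constraint, equality holds for (i) and (ii); the remaining constraints have slack.

(i) and (ii)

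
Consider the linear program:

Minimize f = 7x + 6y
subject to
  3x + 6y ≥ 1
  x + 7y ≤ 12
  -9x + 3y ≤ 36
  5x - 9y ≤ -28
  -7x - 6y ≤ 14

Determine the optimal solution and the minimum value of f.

x = -71/21, y = 13/7, minimum f = -263/21

At the optimal vertex, 3x + 6y = 1 and -9x + 3y = 36.
Solving simultaneously gives x = -71/21, y = 13/7.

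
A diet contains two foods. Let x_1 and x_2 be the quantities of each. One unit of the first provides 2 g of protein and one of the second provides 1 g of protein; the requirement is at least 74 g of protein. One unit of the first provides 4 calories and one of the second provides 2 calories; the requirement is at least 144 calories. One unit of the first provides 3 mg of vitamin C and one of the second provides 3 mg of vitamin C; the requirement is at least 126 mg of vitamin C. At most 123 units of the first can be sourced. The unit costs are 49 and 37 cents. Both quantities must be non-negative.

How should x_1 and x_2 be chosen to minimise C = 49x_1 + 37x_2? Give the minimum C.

Corner points and C = 49x_1 + 37x_2:
  (0, 74) → C = 2738
  (42, 0) → C = 2058
  (123, 0) → C = 6027
  (32, 10) → C = 1938
The feasible region is unbounded (it extends along (0, 1)), but C strictly increases along every unbounded feasible direction, so there is no improving ray and the minimum is attained at a vertex.

x_1 = 32, x_2 = 10, minimum C = 1938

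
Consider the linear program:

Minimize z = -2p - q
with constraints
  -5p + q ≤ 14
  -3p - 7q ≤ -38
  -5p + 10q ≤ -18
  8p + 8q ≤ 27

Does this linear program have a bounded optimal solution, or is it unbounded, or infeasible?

infeasible

The boundaries -5p + q = 14 and -5p + 10q = -18 meet at (-158/45, -32/9), but that point violates -3p - 7q ≤ -38. Every candidate vertex is excluded by some other constraint, so the feasible region is empty.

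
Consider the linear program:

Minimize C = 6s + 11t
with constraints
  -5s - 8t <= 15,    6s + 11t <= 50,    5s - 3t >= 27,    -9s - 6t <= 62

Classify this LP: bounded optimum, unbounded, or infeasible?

From the feasible point (171/55, -42/11), moving in the direction (8, -5) keeps every constraint satisfied while C decreases without bound.

unbounded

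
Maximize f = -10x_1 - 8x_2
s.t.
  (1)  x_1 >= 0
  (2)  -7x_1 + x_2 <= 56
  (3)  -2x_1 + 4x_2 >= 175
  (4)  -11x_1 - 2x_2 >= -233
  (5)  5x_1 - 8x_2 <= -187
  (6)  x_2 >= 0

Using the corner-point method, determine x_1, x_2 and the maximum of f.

x_1 = 0, x_2 = 175/4, maximum f = -350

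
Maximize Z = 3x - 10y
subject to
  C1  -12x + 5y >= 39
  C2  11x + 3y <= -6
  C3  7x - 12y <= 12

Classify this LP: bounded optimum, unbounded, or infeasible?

unbounded

From the feasible point (-21/13, 51/13), moving in the direction (-12, -7) keeps every constraint satisfied while Z increases without bound.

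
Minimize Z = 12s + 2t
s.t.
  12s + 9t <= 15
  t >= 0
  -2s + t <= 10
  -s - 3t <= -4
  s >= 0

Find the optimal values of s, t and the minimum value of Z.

s = 0, t = 4/3, minimum Z = 8/3

Vertices and Z = 12s + 2t:
  (1/3, 11/9) → Z = 58/9
  (0, 5/3) → Z = 10/3
  (0, 4/3) → Z = 8/3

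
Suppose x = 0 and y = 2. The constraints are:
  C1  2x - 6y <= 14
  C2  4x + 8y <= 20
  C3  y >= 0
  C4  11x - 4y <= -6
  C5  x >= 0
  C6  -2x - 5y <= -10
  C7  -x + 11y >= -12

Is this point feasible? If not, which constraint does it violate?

feasible

C1: -12 ≤ 14 ✓
C2: 16 ≤ 20 ✓
C3: 2 ≥ 0 ✓
C4: -8 ≤ -6 ✓
C5: 0 ≥ 0 ✓
C6: -10 ≤ -10 ✓
C7: 22 ≥ -12 ✓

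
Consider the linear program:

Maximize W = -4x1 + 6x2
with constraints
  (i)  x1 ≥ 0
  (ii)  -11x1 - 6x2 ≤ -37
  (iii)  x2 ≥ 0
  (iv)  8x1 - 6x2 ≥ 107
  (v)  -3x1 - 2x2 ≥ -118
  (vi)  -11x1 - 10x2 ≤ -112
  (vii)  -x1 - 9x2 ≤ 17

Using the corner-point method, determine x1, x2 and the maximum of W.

x1 = 461/17, x2 = 623/34, maximum W = 25/17

Extreme points and W = -4x1 + 6x2:
  (107/8, 0) → W = -107/2
  (118/3, 0) → W = -472/3
  (461/17, 623/34) → W = 25/17

At the optimal vertex, 8x1 - 6x2 = 107 and -3x1 - 2x2 = -118.
Solving simultaneously gives x1 = 461/17, x2 = 623/34.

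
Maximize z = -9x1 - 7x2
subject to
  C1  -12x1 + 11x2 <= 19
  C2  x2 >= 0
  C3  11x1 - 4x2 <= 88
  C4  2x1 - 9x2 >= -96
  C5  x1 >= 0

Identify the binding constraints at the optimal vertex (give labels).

Extreme points and z = -9x1 - 7x2:
  (885/86, 557/43) → z = -15763/86
  (0, 19/11) → z = -133/11
  (8, 0) → z = -72
  (0, 0) → z = 0
  (168/13, 176/13) → z = -2744/13

The maximum is at (0, 0). Substituting into each constraint, equality holds for C2 and C5; the remaining constraints have slack.

C2 and C5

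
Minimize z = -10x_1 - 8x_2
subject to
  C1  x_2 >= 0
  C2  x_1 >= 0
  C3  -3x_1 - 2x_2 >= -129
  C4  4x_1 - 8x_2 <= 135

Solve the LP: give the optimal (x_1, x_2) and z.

x_1 = 0, x_2 = 129/2, minimum z = -516

Feasible corners and z = -10x_1 - 8x_2:
  (0, 0) → z = 0
  (135/4, 0) → z = -675/2
  (0, 129/2) → z = -516
  (651/16, 111/32) → z = -3477/8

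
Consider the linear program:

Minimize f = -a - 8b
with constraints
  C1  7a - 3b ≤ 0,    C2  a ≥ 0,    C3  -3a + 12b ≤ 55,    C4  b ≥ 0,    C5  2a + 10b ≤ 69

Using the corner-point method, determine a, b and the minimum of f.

Extreme points and f = -a - 8b:
  (0, 0) → f = 0
  (11/5, 77/15) → f = -649/15
  (0, 55/12) → f = -110/3

At the optimal vertex, 7a - 3b = 0 and -3a + 12b = 55.
Solving simultaneously gives a = 11/5, b = 77/15.

a = 11/5, b = 77/15, minimum f = -649/15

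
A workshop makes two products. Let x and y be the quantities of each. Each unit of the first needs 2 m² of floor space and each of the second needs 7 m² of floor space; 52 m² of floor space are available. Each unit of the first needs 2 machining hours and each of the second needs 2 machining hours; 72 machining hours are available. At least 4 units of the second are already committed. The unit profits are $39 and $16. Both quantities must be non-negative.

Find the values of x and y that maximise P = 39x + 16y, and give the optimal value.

x = 12, y = 4, maximum P = 532

Feasible corners and P = 39x + 16y:
  (0, 52/7) → P = 832/7
  (0, 4) → P = 64
  (12, 4) → P = 532

The binding constraints are 2x + 7y = 52 and y = 4.
Solving simultaneously gives x = 12, y = 4.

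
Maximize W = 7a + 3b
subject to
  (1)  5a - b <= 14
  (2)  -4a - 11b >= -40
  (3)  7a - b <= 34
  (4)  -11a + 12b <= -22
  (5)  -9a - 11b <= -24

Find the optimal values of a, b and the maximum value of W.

Vertices and W = 7a + 3b:
  (146/49, 44/49) → W = 1154/49
  (89/32, -3/32) → W = 307/16
  (530/229, 66/229) → W = 3908/229

The optimum lies where 5a - b = 14 and -11a + 12b = -22.
Solving simultaneously gives a = 146/49, b = 44/49.

a = 146/49, b = 44/49, maximum W = 1154/49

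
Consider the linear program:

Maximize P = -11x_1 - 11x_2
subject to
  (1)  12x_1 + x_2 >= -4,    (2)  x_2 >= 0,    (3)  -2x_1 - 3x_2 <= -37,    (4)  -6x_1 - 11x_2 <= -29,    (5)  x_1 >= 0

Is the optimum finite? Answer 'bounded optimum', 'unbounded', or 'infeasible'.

bounded optimum

Extreme points and P = -11x_1 - 11x_2:
  (37/2, 0) → P = -407/2
  (0, 37/3) → P = -407/3
The feasible region has finitely many vertices and no improving ray; the maximum is -407/3 at (0, 37/3).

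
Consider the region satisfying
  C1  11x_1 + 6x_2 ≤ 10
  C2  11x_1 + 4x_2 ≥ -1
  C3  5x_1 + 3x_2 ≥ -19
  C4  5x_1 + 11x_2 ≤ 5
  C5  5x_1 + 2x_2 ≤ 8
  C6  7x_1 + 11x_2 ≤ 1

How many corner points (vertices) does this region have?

Of the 15 pairwise boundary intersections, those satisfying every inequality are:
  (7/2, -19/4)
  (104/79, -59/79)
  (73/13, -204/13)
  (-5/31, 6/31)
  (62/5, -27)

5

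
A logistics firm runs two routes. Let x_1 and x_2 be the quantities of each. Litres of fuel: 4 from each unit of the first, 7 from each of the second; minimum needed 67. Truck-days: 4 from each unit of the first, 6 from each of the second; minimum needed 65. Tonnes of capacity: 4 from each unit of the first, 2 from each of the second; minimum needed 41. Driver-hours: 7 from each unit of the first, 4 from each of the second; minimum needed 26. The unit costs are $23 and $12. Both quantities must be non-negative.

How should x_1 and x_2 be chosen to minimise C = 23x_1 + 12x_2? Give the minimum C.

Corner points and C = 23x_1 + 12x_2:
  (0, 41/2) → C = 246
  (67/4, 0) → C = 1541/4
  (53/4, 2) → C = 1315/4
  (29/4, 6) → C = 955/4
The feasible region is unbounded (it extends along (0, 1), (1, 0)), but C strictly increases along every unbounded feasible direction, so there is no improving ray and the minimum is attained at a vertex.

At the optimal vertex, 4x_1 + 6x_2 = 65 and 4x_1 + 2x_2 = 41.
Solving simultaneously gives x_1 = 29/4, x_2 = 6.

x_1 = 29/4, x_2 = 6, minimum C = 955/4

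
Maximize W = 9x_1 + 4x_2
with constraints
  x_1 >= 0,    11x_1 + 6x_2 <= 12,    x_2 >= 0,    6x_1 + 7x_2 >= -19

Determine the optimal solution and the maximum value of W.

x_1 = 12/11, x_2 = 0, maximum W = 108/11

Extreme points and W = 9x_1 + 4x_2:
  (0, 2) → W = 8
  (0, 0) → W = 0
  (12/11, 0) → W = 108/11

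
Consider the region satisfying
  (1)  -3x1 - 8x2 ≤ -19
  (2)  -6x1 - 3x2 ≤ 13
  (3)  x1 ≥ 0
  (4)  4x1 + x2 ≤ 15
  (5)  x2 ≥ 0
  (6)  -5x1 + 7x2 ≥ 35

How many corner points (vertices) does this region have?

The feasible vertices (each the meet of two boundaries and inside every other half-plane) are:
  (0, 15)
  (0, 5)
  (70/33, 215/33)

3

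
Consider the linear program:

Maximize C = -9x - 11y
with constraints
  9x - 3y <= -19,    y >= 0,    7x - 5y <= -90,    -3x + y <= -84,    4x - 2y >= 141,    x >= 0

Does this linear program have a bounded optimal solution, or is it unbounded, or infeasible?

infeasible

Constraints 9x - 3y ≤ -19 and -3x + y ≤ -84 have parallel boundaries but demand opposite sides — no point can satisfy both, so the region is empty.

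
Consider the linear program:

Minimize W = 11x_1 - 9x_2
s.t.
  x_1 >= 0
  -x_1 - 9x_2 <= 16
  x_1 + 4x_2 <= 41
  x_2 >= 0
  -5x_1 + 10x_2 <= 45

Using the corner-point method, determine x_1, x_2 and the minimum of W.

Corner points and W = 11x_1 - 9x_2:
  (0, 0) → W = 0
  (0, 9/2) → W = -81/2
  (41, 0) → W = 451
  (23/3, 25/3) → W = 28/3

At the optimal vertex, x_1 = 0 and -5x_1 + 10x_2 = 45.
Solving simultaneously gives x_1 = 0, x_2 = 9/2.

x_1 = 0, x_2 = 9/2, minimum W = -81/2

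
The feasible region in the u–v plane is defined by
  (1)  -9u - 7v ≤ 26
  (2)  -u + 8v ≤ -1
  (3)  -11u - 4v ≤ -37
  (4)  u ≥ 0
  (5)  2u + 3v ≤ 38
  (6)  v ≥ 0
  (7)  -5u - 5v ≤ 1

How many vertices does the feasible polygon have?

4

Intersecting each pair of boundary lines and keeping only the points that satisfy every inequality leaves:
  (75/23, 13/46)
  (307/19, 36/19)
  (37/11, 0)
  (19, 0)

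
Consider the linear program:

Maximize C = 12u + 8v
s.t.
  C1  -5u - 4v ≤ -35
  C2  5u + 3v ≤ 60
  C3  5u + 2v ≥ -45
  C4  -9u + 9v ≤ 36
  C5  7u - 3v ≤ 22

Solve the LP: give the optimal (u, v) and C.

Feasible corners and C = 12u + 8v:
  (19/9, 55/9) → C = 668/9
  (193/43, 135/43) → C = 3396/43
  (6, 10) → C = 152
  (41/6, 155/18) → C = 1358/9

u = 6, v = 10, maximum C = 152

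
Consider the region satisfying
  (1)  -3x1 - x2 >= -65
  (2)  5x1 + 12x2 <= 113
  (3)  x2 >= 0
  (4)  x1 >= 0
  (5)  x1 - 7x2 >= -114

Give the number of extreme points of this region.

Pairwise boundary intersections that survive every other constraint:
  (667/31, 14/31)
  (65/3, 0)
  (0, 113/12)
  (0, 0)

4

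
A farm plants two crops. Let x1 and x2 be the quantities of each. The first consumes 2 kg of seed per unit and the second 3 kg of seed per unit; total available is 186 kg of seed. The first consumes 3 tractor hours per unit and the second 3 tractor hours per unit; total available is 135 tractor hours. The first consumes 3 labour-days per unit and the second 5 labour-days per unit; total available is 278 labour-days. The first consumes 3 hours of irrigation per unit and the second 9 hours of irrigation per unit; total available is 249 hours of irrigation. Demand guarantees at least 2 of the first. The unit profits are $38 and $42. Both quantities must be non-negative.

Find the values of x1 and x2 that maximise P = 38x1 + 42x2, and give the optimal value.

Vertices and P = 38x1 + 42x2:
  (45, 0) → P = 1710
  (2, 0) → P = 76
  (26, 19) → P = 1786
  (2, 27) → P = 1210

x1 = 26, x2 = 19, maximum P = 1786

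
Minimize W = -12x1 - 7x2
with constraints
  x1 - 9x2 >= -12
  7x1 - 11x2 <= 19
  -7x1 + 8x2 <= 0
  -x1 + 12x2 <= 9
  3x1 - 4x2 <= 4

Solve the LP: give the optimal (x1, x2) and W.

x1 = 21/8, x2 = 31/32, minimum W = -1225/32

Extreme points and W = -12x1 - 7x2:
  (-152/21, -19/3) → W = 2755/21
  (-32/5, -29/5) → W = 587/5
  (18/19, 63/76) → W = -1305/76
  (21/8, 31/32) → W = -1225/32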